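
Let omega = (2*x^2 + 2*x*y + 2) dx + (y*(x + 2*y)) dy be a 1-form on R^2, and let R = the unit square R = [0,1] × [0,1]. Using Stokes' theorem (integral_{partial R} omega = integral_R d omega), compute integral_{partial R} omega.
integral_(partial R) omega = -1/2

Stokes: integral_partial_R omega = integral_R d omega with d omega = (∂Q/∂x - ∂P/∂y) dx ∧ dy.
  ∂Q/∂x = y
  ∂P/∂y = 2*x
  integrand = ∂Q/∂x - ∂P/∂y = -2*x + y.
Integrating over R: integral_0^1 integral_0^1 (-2*x + y) dx dy = -1/2.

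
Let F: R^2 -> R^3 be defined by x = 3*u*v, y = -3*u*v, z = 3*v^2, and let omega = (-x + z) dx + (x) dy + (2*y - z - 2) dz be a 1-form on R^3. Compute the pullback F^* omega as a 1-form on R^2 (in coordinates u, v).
F^* omega = (9*v^2*(-2*u + v)) du + (3*v*(-6*u^2 - 9*u*v - 6*v^2 - 4)) dv

Using F^*(f dg) = (f ∘ F) d(g ∘ F), substitute each coordinate x_i by F_i(u, v) in f_i, and replace dx_i by d F_i = (∂F_i/∂u) du + (∂F_i/∂v) dv.
  For the x component: f_1(F) = 3*v*(-u + v); d F_1 = (3*v) du + (3*u) dv
  For the y component: f_2(F) = 3*u*v; d F_2 = (-3*v) du + (-3*u) dv
  For the z component: f_3(F) = -6*u*v - 3*v^2 - 2; d F_3 = (0) du + (6*v) dv
Combining and collecting du, dv coefficients:
  coeff of du: 9*v^2*(-2*u + v)
  coeff of dv: 3*v*(-6*u^2 - 9*u*v - 6*v^2 - 4)
F^* omega = (9*v^2*(-2*u + v)) du + (3*v*(-6*u^2 - 9*u*v - 6*v^2 - 4)) dv.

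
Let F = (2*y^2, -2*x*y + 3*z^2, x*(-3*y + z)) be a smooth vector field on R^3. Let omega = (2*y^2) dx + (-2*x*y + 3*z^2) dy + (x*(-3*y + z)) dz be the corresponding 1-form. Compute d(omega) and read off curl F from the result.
d(omega) = (-3*x - 6*z) dy ∧ dz + (3*y - z) dz ∧ dx + (-6*y) dx ∧ dy; curl F = (-3*x - 6*z, 3*y - z, -6*y)

d omega = sum_{i<j} (∂f_j/∂x_i - ∂f_i/∂x_j) dx_i ∧ dx_j. Under the identification (dy ∧ dz, dz ∧ dx, dx ∧ dy) ↔ (e_x, e_y, e_z), the coefficients are exactly the components of curl F. Compute:
  ∂R/∂y - ∂Q/∂z = (-3*x) - (6*z) = -3*x - 6*z
  ∂P/∂z - ∂R/∂x = (0) - (-3*y + z) = 3*y - z
  ∂Q/∂x - ∂P/∂y = (-2*y) - (4*y) = -6*y.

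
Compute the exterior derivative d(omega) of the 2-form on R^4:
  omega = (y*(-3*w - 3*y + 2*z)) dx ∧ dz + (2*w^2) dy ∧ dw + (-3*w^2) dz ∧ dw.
d(omega) = (3*w + 6*y - 2*z) dx ∧ dy ∧ dz + (-3*y) dx ∧ dz ∧ dw

For a 2-form omega = sum_{i<j} g_{ij} dx_i ∧ dx_j, the exterior derivative is
  d(omega) = sum_{i<j} d(g_{ij}) ∧ dx_i ∧ dx_j = sum_{i<j, k} (∂g_{ij}/∂x_k) dx_k ∧ dx_i ∧ dx_j.
Expand each term, using dx_k ∧ dx_i ∧ dx_j = sgn(permutation) dx_{(a)} ∧ dx_{(b)} ∧ dx_{(c)} with (a < b < c) sorted:
  d(y*(-3*w - 3*y + 2*z)) includes (∂/∂y)(y*(-3*w - 3*y + 2*z)) dy = (-3*w - 6*y + 2*z) dy, which multiplied by dx ∧ dz gives (3*w + 6*y - 2*z) dx ∧ dy ∧ dz
  d(y*(-3*w - 3*y + 2*z)) includes (∂/∂w)(y*(-3*w - 3*y + 2*z)) dw = (-3*y) dw, which multiplied by dx ∧ dz gives (-3*y) dx ∧ dz ∧ dw
Collecting like 3-forms: d(omega) = (3*w + 6*y - 2*z) dx ∧ dy ∧ dz + (-3*y) dx ∧ dz ∧ dw.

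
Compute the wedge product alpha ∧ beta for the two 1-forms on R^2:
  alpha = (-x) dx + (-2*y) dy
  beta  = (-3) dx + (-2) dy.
alpha ∧ beta = (2*x - 6*y) dx ∧ dy

Distribute the wedge, using dx_i ∧ dx_j = -dx_j ∧ dx_i and dx_i ∧ dx_i = 0. For each pair (i, j) with i < j, the coefficient of dx_i ∧ dx_j in alpha ∧ beta is (alpha_i * beta_j - alpha_j * beta_i). Collecting: alpha ∧ beta = (2*x - 6*y) dx ∧ dy.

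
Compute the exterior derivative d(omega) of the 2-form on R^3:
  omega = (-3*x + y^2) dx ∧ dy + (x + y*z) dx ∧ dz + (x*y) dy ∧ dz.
d(omega) = (y - z) dx ∧ dy ∧ dz

For a 2-form omega = sum_{i<j} g_{ij} dx_i ∧ dx_j, the exterior derivative is
  d(omega) = sum_{i<j} d(g_{ij}) ∧ dx_i ∧ dx_j = sum_{i<j, k} (∂g_{ij}/∂x_k) dx_k ∧ dx_i ∧ dx_j.
Expand each term, using dx_k ∧ dx_i ∧ dx_j = sgn(permutation) dx_{(a)} ∧ dx_{(b)} ∧ dx_{(c)} with (a < b < c) sorted:
  d(x + y*z) includes (∂/∂y)(x + y*z) dy = (z) dy, which multiplied by dx ∧ dz gives (-z) dx ∧ dy ∧ dz
  d(x*y) includes (∂/∂x)(x*y) dx = (y) dx, which multiplied by dy ∧ dz gives (y) dx ∧ dy ∧ dz
Collecting like 3-forms: d(omega) = (y - z) dx ∧ dy ∧ dz.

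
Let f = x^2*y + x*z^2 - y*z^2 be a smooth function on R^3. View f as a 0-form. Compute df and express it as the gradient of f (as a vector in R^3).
df = (2*x*y + z^2) dx + (x^2 - z^2) dy + (2*z*(x - y)) dz; grad f = (2*x*y + z^2, x^2 - z^2, 2*z*(x - y))

For a 0-form f, d f = (∂f/∂x) dx + (∂f/∂y) dy + (∂f/∂z) dz. The components of the vector representation are exactly the entries of grad f in Cartesian coordinates:
  ∂f/∂x = 2*x*y + z^2
  ∂f/∂y = x^2 - z^2
  ∂f/∂z = 2*z*(x - y).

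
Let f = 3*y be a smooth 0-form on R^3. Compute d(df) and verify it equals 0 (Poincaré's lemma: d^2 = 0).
d(df) = 0

Step 1: df = sum_i (∂f/∂x_i) dx_i = (0) dx + (3) dy + (0) dz.
Step 2: Apply d again. Using the 1-form formula, the coefficient of dx ∧ dy in d(df) is ∂^2 f/∂x ∂y - ∂^2 f/∂y ∂x = (0) - (0) = 0 (equality of mixed partials for smooth f).
Similarly for dx ∧ dz and dy ∧ dz — all coefficients vanish. So d(df) = 0.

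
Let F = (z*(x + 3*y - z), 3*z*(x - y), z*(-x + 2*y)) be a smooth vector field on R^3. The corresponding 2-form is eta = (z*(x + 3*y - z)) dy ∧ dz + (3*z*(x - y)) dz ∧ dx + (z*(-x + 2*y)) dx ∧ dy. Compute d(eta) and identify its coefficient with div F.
d(eta) = (-x + 2*y - 2*z) dx ∧ dy ∧ dz; div F = -x + 2*y - 2*z

For a 2-form in R^3 of the form above, applying d gives a 3-form with coefficient ∂P/∂x + ∂Q/∂y + ∂R/∂z:
  ∂P/∂x = z
  ∂Q/∂y = -3*z
  ∂R/∂z = -x + 2*y
Sum = -x + 2*y - 2*z, which is exactly div F.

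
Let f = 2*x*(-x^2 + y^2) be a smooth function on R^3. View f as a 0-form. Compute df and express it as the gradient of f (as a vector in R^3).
df = (-6*x^2 + 2*y^2) dx + (4*x*y) dy + (0) dz; grad f = (-6*x^2 + 2*y^2, 4*x*y, 0)

For a 0-form f, d f = (∂f/∂x) dx + (∂f/∂y) dy + (∂f/∂z) dz. The components of the vector representation are exactly the entries of grad f in Cartesian coordinates:
  ∂f/∂x = -6*x^2 + 2*y^2
  ∂f/∂y = 4*x*y
  ∂f/∂z = 0.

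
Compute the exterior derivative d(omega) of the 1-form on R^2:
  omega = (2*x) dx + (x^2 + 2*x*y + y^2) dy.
d(omega) = (2*x + 2*y) dx ∧ dy

For a 1-form omega = sum_i f_i dx_i, the exterior derivative is
  d(omega) = sum_{i < j} (∂f_j/∂x_i - ∂f_i/∂x_j) dx_i ∧ dx_j.
  coefficient of dx ∧ dy: ∂f_2/∂x - ∂f_1/∂y = ∂(x^2 + 2*x*y + y^2)/∂x - ∂(2*x)/∂y = 2*x + 2*y
Assembling: d(omega) = (2*x + 2*y) dx ∧ dy.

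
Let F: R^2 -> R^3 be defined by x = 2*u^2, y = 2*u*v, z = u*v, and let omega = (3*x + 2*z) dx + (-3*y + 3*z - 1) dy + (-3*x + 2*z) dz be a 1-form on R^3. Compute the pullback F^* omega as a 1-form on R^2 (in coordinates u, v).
F^* omega = (24*u^3 + 2*u^2*v - 4*u*v^2 - 2*v) du + (2*u*(-3*u^2 - 2*u*v - 1)) dv

Using F^*(f dg) = (f ∘ F) d(g ∘ F), substitute each coordinate x_i by F_i(u, v) in f_i, and replace dx_i by d F_i = (∂F_i/∂u) du + (∂F_i/∂v) dv.
  For the x component: f_1(F) = 2*u*(3*u + v); d F_1 = (4*u) du + (0) dv
  For the y component: f_2(F) = -3*u*v - 1; d F_2 = (2*v) du + (2*u) dv
  For the z component: f_3(F) = 2*u*(-3*u + v); d F_3 = (v) du + (u) dv
Combining and collecting du, dv coefficients:
  coeff of du: 24*u^3 + 2*u^2*v - 4*u*v^2 - 2*v
  coeff of dv: 2*u*(-3*u^2 - 2*u*v - 1)
F^* omega = (24*u^3 + 2*u^2*v - 4*u*v^2 - 2*v) du + (2*u*(-3*u^2 - 2*u*v - 1)) dv.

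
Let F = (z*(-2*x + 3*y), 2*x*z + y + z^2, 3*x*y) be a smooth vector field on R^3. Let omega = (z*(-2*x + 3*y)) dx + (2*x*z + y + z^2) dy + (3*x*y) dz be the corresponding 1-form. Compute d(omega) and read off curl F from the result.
d(omega) = (x - 2*z) dy ∧ dz + (-2*x) dz ∧ dx + (-z) dx ∧ dy; curl F = (x - 2*z, -2*x, -z)

d omega = sum_{i<j} (∂f_j/∂x_i - ∂f_i/∂x_j) dx_i ∧ dx_j. Under the identification (dy ∧ dz, dz ∧ dx, dx ∧ dy) ↔ (e_x, e_y, e_z), the coefficients are exactly the components of curl F. Compute:
  ∂R/∂y - ∂Q/∂z = (3*x) - (2*x + 2*z) = x - 2*z
  ∂P/∂z - ∂R/∂x = (-2*x + 3*y) - (3*y) = -2*x
  ∂Q/∂x - ∂P/∂y = (2*z) - (3*z) = -z.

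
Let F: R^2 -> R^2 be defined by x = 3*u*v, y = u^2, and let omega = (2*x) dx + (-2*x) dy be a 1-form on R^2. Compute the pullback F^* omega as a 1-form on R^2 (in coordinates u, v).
F^* omega = (6*u*v*(-2*u + 3*v)) du + (18*u^2*v) dv

Using F^*(f dg) = (f ∘ F) d(g ∘ F), substitute each coordinate x_i by F_i(u, v) in f_i, and replace dx_i by d F_i = (∂F_i/∂u) du + (∂F_i/∂v) dv.
  For the x component: f_1(F) = 6*u*v; d F_1 = (3*v) du + (3*u) dv
  For the y component: f_2(F) = -6*u*v; d F_2 = (2*u) du + (0) dv
Combining and collecting du, dv coefficients:
  coeff of du: 6*u*v*(-2*u + 3*v)
  coeff of dv: 18*u^2*v
F^* omega = (6*u*v*(-2*u + 3*v)) du + (18*u^2*v) dv.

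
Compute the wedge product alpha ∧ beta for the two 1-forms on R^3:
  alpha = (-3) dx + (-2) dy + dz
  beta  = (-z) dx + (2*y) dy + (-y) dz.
alpha ∧ beta = (-6*y - 2*z) dx ∧ dy + (3*y + z) dx ∧ dz

Distribute the wedge, using dx_i ∧ dx_j = -dx_j ∧ dx_i and dx_i ∧ dx_i = 0. For each pair (i, j) with i < j, the coefficient of dx_i ∧ dx_j in alpha ∧ beta is (alpha_i * beta_j - alpha_j * beta_i). Collecting: alpha ∧ beta = (-6*y - 2*z) dx ∧ dy + (3*y + z) dx ∧ dz.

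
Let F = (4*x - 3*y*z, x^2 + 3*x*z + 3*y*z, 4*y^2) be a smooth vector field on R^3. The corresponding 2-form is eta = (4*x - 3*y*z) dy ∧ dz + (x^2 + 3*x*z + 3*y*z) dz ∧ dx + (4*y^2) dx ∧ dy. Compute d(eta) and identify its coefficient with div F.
d(eta) = (3*z + 4) dx ∧ dy ∧ dz; div F = 3*z + 4

For a 2-form in R^3 of the form above, applying d gives a 3-form with coefficient ∂P/∂x + ∂Q/∂y + ∂R/∂z:
  ∂P/∂x = 4
  ∂Q/∂y = 3*z
  ∂R/∂z = 0
Sum = 3*z + 4, which is exactly div F.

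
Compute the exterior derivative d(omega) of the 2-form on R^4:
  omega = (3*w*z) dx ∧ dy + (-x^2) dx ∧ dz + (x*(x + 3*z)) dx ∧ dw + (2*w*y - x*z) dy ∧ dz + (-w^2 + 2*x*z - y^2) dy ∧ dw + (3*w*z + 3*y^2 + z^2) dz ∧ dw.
d(omega) = (3*w - z) dx ∧ dy ∧ dz + (5*z) dx ∧ dy ∧ dw + (-3*x) dx ∧ dz ∧ dw + (-2*x + 8*y) dy ∧ dz ∧ dw

For a 2-form omega = sum_{i<j} g_{ij} dx_i ∧ dx_j, the exterior derivative is
  d(omega) = sum_{i<j} d(g_{ij}) ∧ dx_i ∧ dx_j = sum_{i<j, k} (∂g_{ij}/∂x_k) dx_k ∧ dx_i ∧ dx_j.
Expand each term, using dx_k ∧ dx_i ∧ dx_j = sgn(permutation) dx_{(a)} ∧ dx_{(b)} ∧ dx_{(c)} with (a < b < c) sorted:
  d(3*w*z) includes (∂/∂z)(3*w*z) dz = (3*w) dz, which multiplied by dx ∧ dy gives (3*w) dx ∧ dy ∧ dz
  d(3*w*z) includes (∂/∂w)(3*w*z) dw = (3*z) dw, which multiplied by dx ∧ dy gives (3*z) dx ∧ dy ∧ dw
  d(x*(x + 3*z)) includes (∂/∂z)(x*(x + 3*z)) dz = (3*x) dz, which multiplied by dx ∧ dw gives (-3*x) dx ∧ dz ∧ dw
  d(2*w*y - x*z) includes (∂/∂x)(2*w*y - x*z) dx = (-z) dx, which multiplied by dy ∧ dz gives (-z) dx ∧ dy ∧ dz
  d(2*w*y - x*z) includes (∂/∂w)(2*w*y - x*z) dw = (2*y) dw, which multiplied by dy ∧ dz gives (2*y) dy ∧ dz ∧ dw
  d(-w^2 + 2*x*z - y^2) includes (∂/∂x)(-w^2 + 2*x*z - y^2) dx = (2*z) dx, which multiplied by dy ∧ dw gives (2*z) dx ∧ dy ∧ dw
  d(-w^2 + 2*x*z - y^2) includes (∂/∂z)(-w^2 + 2*x*z - y^2) dz = (2*x) dz, which multiplied by dy ∧ dw gives (-2*x) dy ∧ dz ∧ dw
  d(3*w*z + 3*y^2 + z^2) includes (∂/∂y)(3*w*z + 3*y^2 + z^2) dy = (6*y) dy, which multiplied by dz ∧ dw gives (6*y) dy ∧ dz ∧ dw
Collecting like 3-forms: d(omega) = (3*w - z) dx ∧ dy ∧ dz + (5*z) dx ∧ dy ∧ dw + (-3*x) dx ∧ dz ∧ dw + (-2*x + 8*y) dy ∧ dz ∧ dw.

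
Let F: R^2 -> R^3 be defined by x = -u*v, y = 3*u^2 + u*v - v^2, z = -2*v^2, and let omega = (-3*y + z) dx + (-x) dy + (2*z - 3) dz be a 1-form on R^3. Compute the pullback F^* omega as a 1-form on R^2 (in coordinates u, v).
F^* omega = (v*(15*u^2 + 4*u*v - v^2)) du + (9*u^3 + 4*u^2*v - 3*u*v^2 + 16*v^3 + 12*v) dv

Using F^*(f dg) = (f ∘ F) d(g ∘ F), substitute each coordinate x_i by F_i(u, v) in f_i, and replace dx_i by d F_i = (∂F_i/∂u) du + (∂F_i/∂v) dv.
  For the x component: f_1(F) = -9*u^2 - 3*u*v + v^2; d F_1 = (-v) du + (-u) dv
  For the y component: f_2(F) = u*v; d F_2 = (6*u + v) du + (u - 2*v) dv
  For the z component: f_3(F) = -4*v^2 - 3; d F_3 = (0) du + (-4*v) dv
Combining and collecting du, dv coefficients:
  coeff of du: v*(15*u^2 + 4*u*v - v^2)
  coeff of dv: 9*u^3 + 4*u^2*v - 3*u*v^2 + 16*v^3 + 12*v
F^* omega = (v*(15*u^2 + 4*u*v - v^2)) du + (9*u^3 + 4*u^2*v - 3*u*v^2 + 16*v^3 + 12*v) dv.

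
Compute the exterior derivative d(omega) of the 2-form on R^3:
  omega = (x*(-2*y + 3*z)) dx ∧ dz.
d(omega) = (2*x) dx ∧ dy ∧ dz

For a 2-form omega = sum_{i<j} g_{ij} dx_i ∧ dx_j, the exterior derivative is
  d(omega) = sum_{i<j} d(g_{ij}) ∧ dx_i ∧ dx_j = sum_{i<j, k} (∂g_{ij}/∂x_k) dx_k ∧ dx_i ∧ dx_j.
Expand each term, using dx_k ∧ dx_i ∧ dx_j = sgn(permutation) dx_{(a)} ∧ dx_{(b)} ∧ dx_{(c)} with (a < b < c) sorted:
  d(x*(-2*y + 3*z)) includes (∂/∂y)(x*(-2*y + 3*z)) dy = (-2*x) dy, which multiplied by dx ∧ dz gives (2*x) dx ∧ dy ∧ dz
Collecting like 3-forms: d(omega) = (2*x) dx ∧ dy ∧ dz.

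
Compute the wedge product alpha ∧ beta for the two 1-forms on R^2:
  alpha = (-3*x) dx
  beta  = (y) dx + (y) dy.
alpha ∧ beta = (-3*x*y) dx ∧ dy

Distribute the wedge, using dx_i ∧ dx_j = -dx_j ∧ dx_i and dx_i ∧ dx_i = 0. For each pair (i, j) with i < j, the coefficient of dx_i ∧ dx_j in alpha ∧ beta is (alpha_i * beta_j - alpha_j * beta_i). Collecting: alpha ∧ beta = (-3*x*y) dx ∧ dy.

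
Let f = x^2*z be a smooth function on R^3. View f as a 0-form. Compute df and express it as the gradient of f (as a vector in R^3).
df = (2*x*z) dx + (0) dy + (x^2) dz; grad f = (2*x*z, 0, x^2)

For a 0-form f, d f = (∂f/∂x) dx + (∂f/∂y) dy + (∂f/∂z) dz. The components of the vector representation are exactly the entries of grad f in Cartesian coordinates:
  ∂f/∂x = 2*x*z
  ∂f/∂y = 0
  ∂f/∂z = x^2.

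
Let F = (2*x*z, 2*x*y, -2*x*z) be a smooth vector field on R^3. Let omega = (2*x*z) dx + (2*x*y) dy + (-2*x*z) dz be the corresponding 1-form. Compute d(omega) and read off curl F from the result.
d(omega) = (0) dy ∧ dz + (2*x + 2*z) dz ∧ dx + (2*y) dx ∧ dy; curl F = (0, 2*x + 2*z, 2*y)

d omega = sum_{i<j} (∂f_j/∂x_i - ∂f_i/∂x_j) dx_i ∧ dx_j. Under the identification (dy ∧ dz, dz ∧ dx, dx ∧ dy) ↔ (e_x, e_y, e_z), the coefficients are exactly the components of curl F. Compute:
  ∂R/∂y - ∂Q/∂z = (0) - (0) = 0
  ∂P/∂z - ∂R/∂x = (2*x) - (-2*z) = 2*x + 2*z
  ∂Q/∂x - ∂P/∂y = (2*y) - (0) = 2*y.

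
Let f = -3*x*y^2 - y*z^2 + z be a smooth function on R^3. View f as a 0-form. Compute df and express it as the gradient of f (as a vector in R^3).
df = (-3*y^2) dx + (-6*x*y - z^2) dy + (-2*y*z + 1) dz; grad f = (-3*y^2, -6*x*y - z^2, -2*y*z + 1)

For a 0-form f, d f = (∂f/∂x) dx + (∂f/∂y) dy + (∂f/∂z) dz. The components of the vector representation are exactly the entries of grad f in Cartesian coordinates:
  ∂f/∂x = -3*y^2
  ∂f/∂y = -6*x*y - z^2
  ∂f/∂z = -2*y*z + 1.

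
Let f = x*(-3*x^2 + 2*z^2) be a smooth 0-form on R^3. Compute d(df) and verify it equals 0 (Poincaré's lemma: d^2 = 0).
d(df) = 0

Step 1: df = sum_i (∂f/∂x_i) dx_i = (-9*x^2 + 2*z^2) dx + (0) dy + (4*x*z) dz.
Step 2: Apply d again. Using the 1-form formula, the coefficient of dx ∧ dy in d(df) is ∂^2 f/∂x ∂y - ∂^2 f/∂y ∂x = (0) - (0) = 0 (equality of mixed partials for smooth f).
Similarly for dx ∧ dz and dy ∧ dz — all coefficients vanish. So d(df) = 0.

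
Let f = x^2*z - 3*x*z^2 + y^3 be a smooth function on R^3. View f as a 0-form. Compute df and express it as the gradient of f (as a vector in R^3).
df = (z*(2*x - 3*z)) dx + (3*y^2) dy + (x*(x - 6*z)) dz; grad f = (z*(2*x - 3*z), 3*y^2, x*(x - 6*z))

For a 0-form f, d f = (∂f/∂x) dx + (∂f/∂y) dy + (∂f/∂z) dz. The components of the vector representation are exactly the entries of grad f in Cartesian coordinates:
  ∂f/∂x = z*(2*x - 3*z)
  ∂f/∂y = 3*y^2
  ∂f/∂z = x*(x - 6*z).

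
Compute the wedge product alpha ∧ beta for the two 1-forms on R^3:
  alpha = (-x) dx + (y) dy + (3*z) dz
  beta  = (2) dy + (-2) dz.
alpha ∧ beta = (-2*x) dx ∧ dy + (2*x) dx ∧ dz + (-2*y - 6*z) dy ∧ dz

Distribute the wedge, using dx_i ∧ dx_j = -dx_j ∧ dx_i and dx_i ∧ dx_i = 0. For each pair (i, j) with i < j, the coefficient of dx_i ∧ dx_j in alpha ∧ beta is (alpha_i * beta_j - alpha_j * beta_i). Collecting: alpha ∧ beta = (-2*x) dx ∧ dy + (2*x) dx ∧ dz + (-2*y - 6*z) dy ∧ dz.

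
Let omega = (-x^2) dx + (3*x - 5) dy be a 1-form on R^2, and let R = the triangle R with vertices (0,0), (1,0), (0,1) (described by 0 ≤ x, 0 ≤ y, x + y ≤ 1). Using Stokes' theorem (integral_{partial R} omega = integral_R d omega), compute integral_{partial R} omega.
integral_(partial R) omega = 3/2

Stokes: integral_partial_R omega = integral_R d omega with d omega = (∂Q/∂x - ∂P/∂y) dx ∧ dy.
  ∂Q/∂x = 3
  ∂P/∂y = 0
  integrand = ∂Q/∂x - ∂P/∂y = 3.
Integrating over R: integral_0^1 integral_0^{1-x} (3) dy dx = 3/2.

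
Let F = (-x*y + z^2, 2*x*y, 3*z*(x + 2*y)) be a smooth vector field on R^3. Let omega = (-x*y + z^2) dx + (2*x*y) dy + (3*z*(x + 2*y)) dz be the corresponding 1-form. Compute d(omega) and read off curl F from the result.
d(omega) = (6*z) dy ∧ dz + (-z) dz ∧ dx + (x + 2*y) dx ∧ dy; curl F = (6*z, -z, x + 2*y)

d omega = sum_{i<j} (∂f_j/∂x_i - ∂f_i/∂x_j) dx_i ∧ dx_j. Under the identification (dy ∧ dz, dz ∧ dx, dx ∧ dy) ↔ (e_x, e_y, e_z), the coefficients are exactly the components of curl F. Compute:
  ∂R/∂y - ∂Q/∂z = (6*z) - (0) = 6*z
  ∂P/∂z - ∂R/∂x = (2*z) - (3*z) = -z
  ∂Q/∂x - ∂P/∂y = (2*y) - (-x) = x + 2*y.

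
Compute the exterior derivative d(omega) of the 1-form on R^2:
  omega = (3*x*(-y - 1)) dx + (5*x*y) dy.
d(omega) = (3*x + 5*y) dx ∧ dy

For a 1-form omega = sum_i f_i dx_i, the exterior derivative is
  d(omega) = sum_{i < j} (∂f_j/∂x_i - ∂f_i/∂x_j) dx_i ∧ dx_j.
  coefficient of dx ∧ dy: ∂f_2/∂x - ∂f_1/∂y = ∂(5*x*y)/∂x - ∂(3*x*(-y - 1))/∂y = 3*x + 5*y
Assembling: d(omega) = (3*x + 5*y) dx ∧ dy.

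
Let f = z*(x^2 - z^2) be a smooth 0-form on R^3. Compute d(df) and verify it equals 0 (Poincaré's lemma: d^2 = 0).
d(df) = 0

Step 1: df = sum_i (∂f/∂x_i) dx_i = (2*x*z) dx + (0) dy + (x^2 - 3*z^2) dz.
Step 2: Apply d again. Using the 1-form formula, the coefficient of dx ∧ dy in d(df) is ∂^2 f/∂x ∂y - ∂^2 f/∂y ∂x = (0) - (0) = 0 (equality of mixed partials for smooth f).
Similarly for dx ∧ dz and dy ∧ dz — all coefficients vanish. So d(df) = 0.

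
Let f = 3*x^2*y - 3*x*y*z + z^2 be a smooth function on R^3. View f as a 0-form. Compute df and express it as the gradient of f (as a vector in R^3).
df = (3*y*(2*x - z)) dx + (3*x*(x - z)) dy + (-3*x*y + 2*z) dz; grad f = (3*y*(2*x - z), 3*x*(x - z), -3*x*y + 2*z)

For a 0-form f, d f = (∂f/∂x) dx + (∂f/∂y) dy + (∂f/∂z) dz. The components of the vector representation are exactly the entries of grad f in Cartesian coordinates:
  ∂f/∂x = 3*y*(2*x - z)
  ∂f/∂y = 3*x*(x - z)
  ∂f/∂z = -3*x*y + 2*z.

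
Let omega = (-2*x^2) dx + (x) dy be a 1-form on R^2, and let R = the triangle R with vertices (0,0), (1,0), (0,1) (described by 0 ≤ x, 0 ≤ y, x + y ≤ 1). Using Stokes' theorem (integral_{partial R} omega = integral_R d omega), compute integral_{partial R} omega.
integral_(partial R) omega = 1/2

Stokes: integral_partial_R omega = integral_R d omega with d omega = (∂Q/∂x - ∂P/∂y) dx ∧ dy.
  ∂Q/∂x = 1
  ∂P/∂y = 0
  integrand = ∂Q/∂x - ∂P/∂y = 1.
Integrating over R: integral_0^1 integral_0^{1-x} (1) dy dx = 1/2.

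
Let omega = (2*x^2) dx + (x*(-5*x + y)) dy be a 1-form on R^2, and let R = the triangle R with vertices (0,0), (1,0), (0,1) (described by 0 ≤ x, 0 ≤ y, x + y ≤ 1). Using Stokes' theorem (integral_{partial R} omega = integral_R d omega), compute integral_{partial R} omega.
integral_(partial R) omega = -3/2

Stokes: integral_partial_R omega = integral_R d omega with d omega = (∂Q/∂x - ∂P/∂y) dx ∧ dy.
  ∂Q/∂x = -10*x + y
  ∂P/∂y = 0
  integrand = ∂Q/∂x - ∂P/∂y = -10*x + y.
Integrating over R: integral_0^1 integral_0^{1-x} (-10*x + y) dy dx = -3/2.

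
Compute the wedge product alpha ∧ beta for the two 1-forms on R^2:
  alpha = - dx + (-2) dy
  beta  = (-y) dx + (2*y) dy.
alpha ∧ beta = (-4*y) dx ∧ dy

Distribute the wedge, using dx_i ∧ dx_j = -dx_j ∧ dx_i and dx_i ∧ dx_i = 0. For each pair (i, j) with i < j, the coefficient of dx_i ∧ dx_j in alpha ∧ beta is (alpha_i * beta_j - alpha_j * beta_i). Collecting: alpha ∧ beta = (-4*y) dx ∧ dy.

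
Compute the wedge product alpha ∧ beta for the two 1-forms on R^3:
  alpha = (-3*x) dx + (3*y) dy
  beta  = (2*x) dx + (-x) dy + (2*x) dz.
alpha ∧ beta = (3*x*(x - 2*y)) dx ∧ dy + (-6*x^2) dx ∧ dz + (6*x*y) dy ∧ dz

Distribute the wedge, using dx_i ∧ dx_j = -dx_j ∧ dx_i and dx_i ∧ dx_i = 0. For each pair (i, j) with i < j, the coefficient of dx_i ∧ dx_j in alpha ∧ beta is (alpha_i * beta_j - alpha_j * beta_i). Collecting: alpha ∧ beta = (3*x*(x - 2*y)) dx ∧ dy + (-6*x^2) dx ∧ dz + (6*x*y) dy ∧ dz.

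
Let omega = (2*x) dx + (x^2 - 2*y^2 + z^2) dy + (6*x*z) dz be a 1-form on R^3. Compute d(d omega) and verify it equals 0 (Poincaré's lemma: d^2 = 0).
d(d omega) = 0

Step 1: d omega = sum_{i<j} (∂f_j/∂x_i - ∂f_i/∂x_j) dx_i ∧ dx_j:
  coeff of dx ∧ dy: 2*x
  coeff of dx ∧ dz: 6*z
  coeff of dy ∧ dz: -2*z
Step 2: Apply d again to each 2-form coefficient. The only possible 3-form in R^3 is dx ∧ dy ∧ dz, with coefficient
  ∂(coeff of dy∧dz)/∂x - ∂(coeff of dx∧dz)/∂y + ∂(coeff of dx∧dy)/∂z
  = ∂/∂x (-2*z) - ∂/∂y (6*z) + ∂/∂z (2*x).
Each of these terms simplifies to sums of mixed partials that cancel in pairs. The result is 0 (by equality of mixed partials for smooth functions — Schwarz / Clairaut).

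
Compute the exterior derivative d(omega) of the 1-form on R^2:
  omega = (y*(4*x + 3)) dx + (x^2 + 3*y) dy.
d(omega) = (-2*x - 3) dx ∧ dy

For a 1-form omega = sum_i f_i dx_i, the exterior derivative is
  d(omega) = sum_{i < j} (∂f_j/∂x_i - ∂f_i/∂x_j) dx_i ∧ dx_j.
  coefficient of dx ∧ dy: ∂f_2/∂x - ∂f_1/∂y = ∂(x^2 + 3*y)/∂x - ∂(y*(4*x + 3))/∂y = -2*x - 3
Assembling: d(omega) = (-2*x - 3) dx ∧ dy.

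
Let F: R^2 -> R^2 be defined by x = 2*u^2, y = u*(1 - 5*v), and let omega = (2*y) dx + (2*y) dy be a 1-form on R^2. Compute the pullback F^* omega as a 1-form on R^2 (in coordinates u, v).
F^* omega = (2*u*(-20*u*v + 4*u + 25*v^2 - 10*v + 1)) du + (u^2*(50*v - 10)) dv

Using F^*(f dg) = (f ∘ F) d(g ∘ F), substitute each coordinate x_i by F_i(u, v) in f_i, and replace dx_i by d F_i = (∂F_i/∂u) du + (∂F_i/∂v) dv.
  For the x component: f_1(F) = 2*u*(1 - 5*v); d F_1 = (4*u) du + (0) dv
  For the y component: f_2(F) = 2*u*(1 - 5*v); d F_2 = (1 - 5*v) du + (-5*u) dv
Combining and collecting du, dv coefficients:
  coeff of du: 2*u*(-20*u*v + 4*u + 25*v^2 - 10*v + 1)
  coeff of dv: u^2*(50*v - 10)
F^* omega = (2*u*(-20*u*v + 4*u + 25*v^2 - 10*v + 1)) du + (u^2*(50*v - 10)) dv.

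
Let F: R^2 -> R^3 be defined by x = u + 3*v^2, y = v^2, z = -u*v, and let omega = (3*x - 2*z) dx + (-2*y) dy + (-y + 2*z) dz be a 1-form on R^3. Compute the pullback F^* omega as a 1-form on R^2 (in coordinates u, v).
F^* omega = (2*u*v^2 + 2*u*v + 3*u + v^3 + 9*v^2) du + (v*(2*u^2 + 13*u*v + 18*u + 50*v^2)) dv

Using F^*(f dg) = (f ∘ F) d(g ∘ F), substitute each coordinate x_i by F_i(u, v) in f_i, and replace dx_i by d F_i = (∂F_i/∂u) du + (∂F_i/∂v) dv.
  For the x component: f_1(F) = 2*u*v + 3*u + 9*v^2; d F_1 = (1) du + (6*v) dv
  For the y component: f_2(F) = -2*v^2; d F_2 = (0) du + (2*v) dv
  For the z component: f_3(F) = v*(-2*u - v); d F_3 = (-v) du + (-u) dv
Combining and collecting du, dv coefficients:
  coeff of du: 2*u*v^2 + 2*u*v + 3*u + v^3 + 9*v^2
  coeff of dv: v*(2*u^2 + 13*u*v + 18*u + 50*v^2)
F^* omega = (2*u*v^2 + 2*u*v + 3*u + v^3 + 9*v^2) du + (v*(2*u^2 + 13*u*v + 18*u + 50*v^2)) dv.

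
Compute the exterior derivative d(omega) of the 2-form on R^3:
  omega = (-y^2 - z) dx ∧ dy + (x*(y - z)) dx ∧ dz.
d(omega) = (-x - 1) dx ∧ dy ∧ dz

For a 2-form omega = sum_{i<j} g_{ij} dx_i ∧ dx_j, the exterior derivative is
  d(omega) = sum_{i<j} d(g_{ij}) ∧ dx_i ∧ dx_j = sum_{i<j, k} (∂g_{ij}/∂x_k) dx_k ∧ dx_i ∧ dx_j.
Expand each term, using dx_k ∧ dx_i ∧ dx_j = sgn(permutation) dx_{(a)} ∧ dx_{(b)} ∧ dx_{(c)} with (a < b < c) sorted:
  d(-y^2 - z) includes (∂/∂z)(-y^2 - z) dz = (-1) dz, which multiplied by dx ∧ dy gives (-1) dx ∧ dy ∧ dz
  d(x*(y - z)) includes (∂/∂y)(x*(y - z)) dy = (x) dy, which multiplied by dx ∧ dz gives (-x) dx ∧ dy ∧ dz
Collecting like 3-forms: d(omega) = (-x - 1) dx ∧ dy ∧ dz.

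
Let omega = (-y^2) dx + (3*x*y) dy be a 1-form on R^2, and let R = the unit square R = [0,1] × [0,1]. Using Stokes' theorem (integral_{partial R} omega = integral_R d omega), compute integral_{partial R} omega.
integral_(partial R) omega = 5/2

Stokes: integral_partial_R omega = integral_R d omega with d omega = (∂Q/∂x - ∂P/∂y) dx ∧ dy.
  ∂Q/∂x = 3*y
  ∂P/∂y = -2*y
  integrand = ∂Q/∂x - ∂P/∂y = 5*y.
Integrating over R: integral_0^1 integral_0^1 (5*y) dx dy = 5/2.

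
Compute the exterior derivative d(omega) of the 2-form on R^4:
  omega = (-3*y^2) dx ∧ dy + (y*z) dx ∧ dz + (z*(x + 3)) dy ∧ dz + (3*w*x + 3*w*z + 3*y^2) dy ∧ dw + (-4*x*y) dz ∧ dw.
d(omega) = (3*w) dx ∧ dy ∧ dw + (-3*w - 4*x) dy ∧ dz ∧ dw + (-4*y) dx ∧ dz ∧ dw

For a 2-form omega = sum_{i<j} g_{ij} dx_i ∧ dx_j, the exterior derivative is
  d(omega) = sum_{i<j} d(g_{ij}) ∧ dx_i ∧ dx_j = sum_{i<j, k} (∂g_{ij}/∂x_k) dx_k ∧ dx_i ∧ dx_j.
Expand each term, using dx_k ∧ dx_i ∧ dx_j = sgn(permutation) dx_{(a)} ∧ dx_{(b)} ∧ dx_{(c)} with (a < b < c) sorted:
  d(y*z) includes (∂/∂y)(y*z) dy = (z) dy, which multiplied by dx ∧ dz gives (-z) dx ∧ dy ∧ dz
  d(z*(x + 3)) includes (∂/∂x)(z*(x + 3)) dx = (z) dx, which multiplied by dy ∧ dz gives (z) dx ∧ dy ∧ dz
  d(3*w*x + 3*w*z + 3*y^2) includes (∂/∂x)(3*w*x + 3*w*z + 3*y^2) dx = (3*w) dx, which multiplied by dy ∧ dw gives (3*w) dx ∧ dy ∧ dw
  d(3*w*x + 3*w*z + 3*y^2) includes (∂/∂z)(3*w*x + 3*w*z + 3*y^2) dz = (3*w) dz, which multiplied by dy ∧ dw gives (-3*w) dy ∧ dz ∧ dw
  d(-4*x*y) includes (∂/∂x)(-4*x*y) dx = (-4*y) dx, which multiplied by dz ∧ dw gives (-4*y) dx ∧ dz ∧ dw
  d(-4*x*y) includes (∂/∂y)(-4*x*y) dy = (-4*x) dy, which multiplied by dz ∧ dw gives (-4*x) dy ∧ dz ∧ dw
Collecting like 3-forms: d(omega) = (3*w) dx ∧ dy ∧ dw + (-3*w - 4*x) dy ∧ dz ∧ dw + (-4*y) dx ∧ dz ∧ dw.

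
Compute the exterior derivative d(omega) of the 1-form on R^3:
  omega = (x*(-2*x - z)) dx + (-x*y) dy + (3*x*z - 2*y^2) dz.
d(omega) = (-y) dx ∧ dy + (x + 3*z) dx ∧ dz + (-4*y) dy ∧ dz

For a 1-form omega = sum_i f_i dx_i, the exterior derivative is
  d(omega) = sum_{i < j} (∂f_j/∂x_i - ∂f_i/∂x_j) dx_i ∧ dx_j.
  coefficient of dx ∧ dy: ∂f_2/∂x - ∂f_1/∂y = ∂(-x*y)/∂x - ∂(x*(-2*x - z))/∂y = -y
  coefficient of dx ∧ dz: ∂f_3/∂x - ∂f_1/∂z = ∂(3*x*z - 2*y^2)/∂x - ∂(x*(-2*x - z))/∂z = x + 3*z
  coefficient of dy ∧ dz: ∂f_3/∂y - ∂f_2/∂z = ∂(3*x*z - 2*y^2)/∂y - ∂(-x*y)/∂z = -4*y
Assembling: d(omega) = (-y) dx ∧ dy + (x + 3*z) dx ∧ dz + (-4*y) dy ∧ dz.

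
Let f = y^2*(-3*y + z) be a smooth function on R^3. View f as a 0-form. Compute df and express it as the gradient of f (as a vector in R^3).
df = (0) dx + (y*(-9*y + 2*z)) dy + (y^2) dz; grad f = (0, y*(-9*y + 2*z), y^2)

For a 0-form f, d f = (∂f/∂x) dx + (∂f/∂y) dy + (∂f/∂z) dz. The components of the vector representation are exactly the entries of grad f in Cartesian coordinates:
  ∂f/∂x = 0
  ∂f/∂y = y*(-9*y + 2*z)
  ∂f/∂z = y^2.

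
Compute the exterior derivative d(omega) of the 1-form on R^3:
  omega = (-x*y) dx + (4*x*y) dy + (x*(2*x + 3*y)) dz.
d(omega) = (x + 4*y) dx ∧ dy + (4*x + 3*y) dx ∧ dz + (3*x) dy ∧ dz

For a 1-form omega = sum_i f_i dx_i, the exterior derivative is
  d(omega) = sum_{i < j} (∂f_j/∂x_i - ∂f_i/∂x_j) dx_i ∧ dx_j.
  coefficient of dx ∧ dy: ∂f_2/∂x - ∂f_1/∂y = ∂(4*x*y)/∂x - ∂(-x*y)/∂y = x + 4*y
  coefficient of dx ∧ dz: ∂f_3/∂x - ∂f_1/∂z = ∂(x*(2*x + 3*y))/∂x - ∂(-x*y)/∂z = 4*x + 3*y
  coefficient of dy ∧ dz: ∂f_3/∂y - ∂f_2/∂z = ∂(x*(2*x + 3*y))/∂y - ∂(4*x*y)/∂z = 3*x
Assembling: d(omega) = (x + 4*y) dx ∧ dy + (4*x + 3*y) dx ∧ dz + (3*x) dy ∧ dz.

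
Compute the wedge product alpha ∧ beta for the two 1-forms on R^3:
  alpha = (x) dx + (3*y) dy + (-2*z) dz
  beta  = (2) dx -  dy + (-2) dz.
alpha ∧ beta = (-x - 6*y) dx ∧ dy + (-2*x + 4*z) dx ∧ dz + (-6*y - 2*z) dy ∧ dz

Distribute the wedge, using dx_i ∧ dx_j = -dx_j ∧ dx_i and dx_i ∧ dx_i = 0. For each pair (i, j) with i < j, the coefficient of dx_i ∧ dx_j in alpha ∧ beta is (alpha_i * beta_j - alpha_j * beta_i). Collecting: alpha ∧ beta = (-x - 6*y) dx ∧ dy + (-2*x + 4*z) dx ∧ dz + (-6*y - 2*z) dy ∧ dz.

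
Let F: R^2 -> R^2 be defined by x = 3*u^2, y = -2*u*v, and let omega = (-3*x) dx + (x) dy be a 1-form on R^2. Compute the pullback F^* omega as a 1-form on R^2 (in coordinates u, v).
F^* omega = (6*u^2*(-9*u - v)) du + (-6*u^3) dv

Using F^*(f dg) = (f ∘ F) d(g ∘ F), substitute each coordinate x_i by F_i(u, v) in f_i, and replace dx_i by d F_i = (∂F_i/∂u) du + (∂F_i/∂v) dv.
  For the x component: f_1(F) = -9*u^2; d F_1 = (6*u) du + (0) dv
  For the y component: f_2(F) = 3*u^2; d F_2 = (-2*v) du + (-2*u) dv
Combining and collecting du, dv coefficients:
  coeff of du: 6*u^2*(-9*u - v)
  coeff of dv: -6*u^3
F^* omega = (6*u^2*(-9*u - v)) du + (-6*u^3) dv.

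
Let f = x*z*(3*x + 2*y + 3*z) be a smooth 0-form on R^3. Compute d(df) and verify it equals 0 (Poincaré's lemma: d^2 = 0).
d(df) = 0

Step 1: df = sum_i (∂f/∂x_i) dx_i = (z*(6*x + 2*y + 3*z)) dx + (2*x*z) dy + (x*(3*x + 2*y + 6*z)) dz.
Step 2: Apply d again. Using the 1-form formula, the coefficient of dx ∧ dy in d(df) is ∂^2 f/∂x ∂y - ∂^2 f/∂y ∂x = (2*z) - (2*z) = 0 (equality of mixed partials for smooth f).
Similarly for dx ∧ dz and dy ∧ dz — all coefficients vanish. So d(df) = 0.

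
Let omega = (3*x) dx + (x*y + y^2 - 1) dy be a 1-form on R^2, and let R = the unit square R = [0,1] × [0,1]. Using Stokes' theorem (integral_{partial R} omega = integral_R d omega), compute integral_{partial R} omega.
integral_(partial R) omega = 1/2

Stokes: integral_partial_R omega = integral_R d omega with d omega = (∂Q/∂x - ∂P/∂y) dx ∧ dy.
  ∂Q/∂x = y
  ∂P/∂y = 0
  integrand = ∂Q/∂x - ∂P/∂y = y.
Integrating over R: integral_0^1 integral_0^1 (y) dx dy = 1/2.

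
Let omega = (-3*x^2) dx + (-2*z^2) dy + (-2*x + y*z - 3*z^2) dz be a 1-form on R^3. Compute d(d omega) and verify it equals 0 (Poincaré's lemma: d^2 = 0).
d(d omega) = 0

Step 1: d omega = sum_{i<j} (∂f_j/∂x_i - ∂f_i/∂x_j) dx_i ∧ dx_j:
  coeff of dx ∧ dy: 0
  coeff of dx ∧ dz: -2
  coeff of dy ∧ dz: 5*z
Step 2: Apply d again to each 2-form coefficient. The only possible 3-form in R^3 is dx ∧ dy ∧ dz, with coefficient
  ∂(coeff of dy∧dz)/∂x - ∂(coeff of dx∧dz)/∂y + ∂(coeff of dx∧dy)/∂z
  = ∂/∂x (5*z) - ∂/∂y (-2) + ∂/∂z (0).
Each of these terms simplifies to sums of mixed partials that cancel in pairs. The result is 0 (by equality of mixed partials for smooth functions — Schwarz / Clairaut).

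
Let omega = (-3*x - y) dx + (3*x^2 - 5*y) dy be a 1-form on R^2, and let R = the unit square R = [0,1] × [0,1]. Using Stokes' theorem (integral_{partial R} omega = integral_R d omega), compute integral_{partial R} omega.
integral_(partial R) omega = 4

Stokes: integral_partial_R omega = integral_R d omega with d omega = (∂Q/∂x - ∂P/∂y) dx ∧ dy.
  ∂Q/∂x = 6*x
  ∂P/∂y = -1
  integrand = ∂Q/∂x - ∂P/∂y = 6*x + 1.
Integrating over R: integral_0^1 integral_0^1 (6*x + 1) dx dy = 4.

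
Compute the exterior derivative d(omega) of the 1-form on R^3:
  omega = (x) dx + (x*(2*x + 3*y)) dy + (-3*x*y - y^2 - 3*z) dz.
d(omega) = (4*x + 3*y) dx ∧ dy + (-3*y) dx ∧ dz + (-3*x - 2*y) dy ∧ dz

For a 1-form omega = sum_i f_i dx_i, the exterior derivative is
  d(omega) = sum_{i < j} (∂f_j/∂x_i - ∂f_i/∂x_j) dx_i ∧ dx_j.
  coefficient of dx ∧ dy: ∂f_2/∂x - ∂f_1/∂y = ∂(x*(2*x + 3*y))/∂x - ∂(x)/∂y = 4*x + 3*y
  coefficient of dx ∧ dz: ∂f_3/∂x - ∂f_1/∂z = ∂(-3*x*y - y^2 - 3*z)/∂x - ∂(x)/∂z = -3*y
  coefficient of dy ∧ dz: ∂f_3/∂y - ∂f_2/∂z = ∂(-3*x*y - y^2 - 3*z)/∂y - ∂(x*(2*x + 3*y))/∂z = -3*x - 2*y
Assembling: d(omega) = (4*x + 3*y) dx ∧ dy + (-3*y) dx ∧ dz + (-3*x - 2*y) dy ∧ dz.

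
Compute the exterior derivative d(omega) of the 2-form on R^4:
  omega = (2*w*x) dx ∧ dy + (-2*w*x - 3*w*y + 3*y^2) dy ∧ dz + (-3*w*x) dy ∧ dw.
d(omega) = (-3*w + 2*x) dx ∧ dy ∧ dw + (-2*w) dx ∧ dy ∧ dz + (-2*x - 3*y) dy ∧ dz ∧ dw

For a 2-form omega = sum_{i<j} g_{ij} dx_i ∧ dx_j, the exterior derivative is
  d(omega) = sum_{i<j} d(g_{ij}) ∧ dx_i ∧ dx_j = sum_{i<j, k} (∂g_{ij}/∂x_k) dx_k ∧ dx_i ∧ dx_j.
Expand each term, using dx_k ∧ dx_i ∧ dx_j = sgn(permutation) dx_{(a)} ∧ dx_{(b)} ∧ dx_{(c)} with (a < b < c) sorted:
  d(2*w*x) includes (∂/∂w)(2*w*x) dw = (2*x) dw, which multiplied by dx ∧ dy gives (2*x) dx ∧ dy ∧ dw
  d(-2*w*x - 3*w*y + 3*y^2) includes (∂/∂x)(-2*w*x - 3*w*y + 3*y^2) dx = (-2*w) dx, which multiplied by dy ∧ dz gives (-2*w) dx ∧ dy ∧ dz
  d(-2*w*x - 3*w*y + 3*y^2) includes (∂/∂w)(-2*w*x - 3*w*y + 3*y^2) dw = (-2*x - 3*y) dw, which multiplied by dy ∧ dz gives (-2*x - 3*y) dy ∧ dz ∧ dw
  d(-3*w*x) includes (∂/∂x)(-3*w*x) dx = (-3*w) dx, which multiplied by dy ∧ dw gives (-3*w) dx ∧ dy ∧ dw
Collecting like 3-forms: d(omega) = (-3*w + 2*x) dx ∧ dy ∧ dw + (-2*w) dx ∧ dy ∧ dz + (-2*x - 3*y) dy ∧ dz ∧ dw.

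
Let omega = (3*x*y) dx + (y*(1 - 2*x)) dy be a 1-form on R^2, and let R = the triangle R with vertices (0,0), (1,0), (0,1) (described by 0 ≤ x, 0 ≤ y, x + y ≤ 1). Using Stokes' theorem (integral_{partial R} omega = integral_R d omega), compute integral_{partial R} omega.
integral_(partial R) omega = -5/6

Stokes: integral_partial_R omega = integral_R d omega with d omega = (∂Q/∂x - ∂P/∂y) dx ∧ dy.
  ∂Q/∂x = -2*y
  ∂P/∂y = 3*x
  integrand = ∂Q/∂x - ∂P/∂y = -3*x - 2*y.
Integrating over R: integral_0^1 integral_0^{1-x} (-3*x - 2*y) dy dx = -5/6.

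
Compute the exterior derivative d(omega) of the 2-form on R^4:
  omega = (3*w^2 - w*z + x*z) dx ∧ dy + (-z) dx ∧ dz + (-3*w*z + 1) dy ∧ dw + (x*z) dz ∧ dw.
d(omega) = (-w + x) dx ∧ dy ∧ dz + (6*w - z) dx ∧ dy ∧ dw + (3*w) dy ∧ dz ∧ dw + (z) dx ∧ dz ∧ dw

For a 2-form omega = sum_{i<j} g_{ij} dx_i ∧ dx_j, the exterior derivative is
  d(omega) = sum_{i<j} d(g_{ij}) ∧ dx_i ∧ dx_j = sum_{i<j, k} (∂g_{ij}/∂x_k) dx_k ∧ dx_i ∧ dx_j.
Expand each term, using dx_k ∧ dx_i ∧ dx_j = sgn(permutation) dx_{(a)} ∧ dx_{(b)} ∧ dx_{(c)} with (a < b < c) sorted:
  d(3*w^2 - w*z + x*z) includes (∂/∂z)(3*w^2 - w*z + x*z) dz = (-w + x) dz, which multiplied by dx ∧ dy gives (-w + x) dx ∧ dy ∧ dz
  d(3*w^2 - w*z + x*z) includes (∂/∂w)(3*w^2 - w*z + x*z) dw = (6*w - z) dw, which multiplied by dx ∧ dy gives (6*w - z) dx ∧ dy ∧ dw
  d(-3*w*z + 1) includes (∂/∂z)(-3*w*z + 1) dz = (-3*w) dz, which multiplied by dy ∧ dw gives (3*w) dy ∧ dz ∧ dw
  d(x*z) includes (∂/∂x)(x*z) dx = (z) dx, which multiplied by dz ∧ dw gives (z) dx ∧ dz ∧ dw
Collecting like 3-forms: d(omega) = (-w + x) dx ∧ dy ∧ dz + (6*w - z) dx ∧ dy ∧ dw + (3*w) dy ∧ dz ∧ dw + (z) dx ∧ dz ∧ dw.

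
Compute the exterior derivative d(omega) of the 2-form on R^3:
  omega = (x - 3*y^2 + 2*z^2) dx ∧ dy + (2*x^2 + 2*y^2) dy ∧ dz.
d(omega) = (4*x + 4*z) dx ∧ dy ∧ dz

For a 2-form omega = sum_{i<j} g_{ij} dx_i ∧ dx_j, the exterior derivative is
  d(omega) = sum_{i<j} d(g_{ij}) ∧ dx_i ∧ dx_j = sum_{i<j, k} (∂g_{ij}/∂x_k) dx_k ∧ dx_i ∧ dx_j.
Expand each term, using dx_k ∧ dx_i ∧ dx_j = sgn(permutation) dx_{(a)} ∧ dx_{(b)} ∧ dx_{(c)} with (a < b < c) sorted:
  d(x - 3*y^2 + 2*z^2) includes (∂/∂z)(x - 3*y^2 + 2*z^2) dz = (4*z) dz, which multiplied by dx ∧ dy gives (4*z) dx ∧ dy ∧ dz
  d(2*x^2 + 2*y^2) includes (∂/∂x)(2*x^2 + 2*y^2) dx = (4*x) dx, which multiplied by dy ∧ dz gives (4*x) dx ∧ dy ∧ dz
Collecting like 3-forms: d(omega) = (4*x + 4*z) dx ∧ dy ∧ dz.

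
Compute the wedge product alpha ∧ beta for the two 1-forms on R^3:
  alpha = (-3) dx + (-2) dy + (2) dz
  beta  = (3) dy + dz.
alpha ∧ beta = (-9) dx ∧ dy + (-3) dx ∧ dz + (-8) dy ∧ dz

Distribute the wedge, using dx_i ∧ dx_j = -dx_j ∧ dx_i and dx_i ∧ dx_i = 0. For each pair (i, j) with i < j, the coefficient of dx_i ∧ dx_j in alpha ∧ beta is (alpha_i * beta_j - alpha_j * beta_i). Collecting: alpha ∧ beta = (-9) dx ∧ dy + (-3) dx ∧ dz + (-8) dy ∧ dz.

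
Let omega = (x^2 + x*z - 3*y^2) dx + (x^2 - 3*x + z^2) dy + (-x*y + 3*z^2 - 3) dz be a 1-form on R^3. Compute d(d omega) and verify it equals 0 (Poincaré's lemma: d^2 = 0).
d(d omega) = 0

Step 1: d omega = sum_{i<j} (∂f_j/∂x_i - ∂f_i/∂x_j) dx_i ∧ dx_j:
  coeff of dx ∧ dy: 2*x + 6*y - 3
  coeff of dx ∧ dz: -x - y
  coeff of dy ∧ dz: -x - 2*z
Step 2: Apply d again to each 2-form coefficient. The only possible 3-form in R^3 is dx ∧ dy ∧ dz, with coefficient
  ∂(coeff of dy∧dz)/∂x - ∂(coeff of dx∧dz)/∂y + ∂(coeff of dx∧dy)/∂z
  = ∂/∂x (-x - 2*z) - ∂/∂y (-x - y) + ∂/∂z (2*x + 6*y - 3).
Each of these terms simplifies to sums of mixed partials that cancel in pairs. The result is 0 (by equality of mixed partials for smooth functions — Schwarz / Clairaut).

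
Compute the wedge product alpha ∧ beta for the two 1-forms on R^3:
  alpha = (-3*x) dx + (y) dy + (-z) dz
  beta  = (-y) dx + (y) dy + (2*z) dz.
alpha ∧ beta = (y*(-3*x + y)) dx ∧ dy + (-z*(6*x + y)) dx ∧ dz + (3*y*z) dy ∧ dz

Distribute the wedge, using dx_i ∧ dx_j = -dx_j ∧ dx_i and dx_i ∧ dx_i = 0. For each pair (i, j) with i < j, the coefficient of dx_i ∧ dx_j in alpha ∧ beta is (alpha_i * beta_j - alpha_j * beta_i). Collecting: alpha ∧ beta = (y*(-3*x + y)) dx ∧ dy + (-z*(6*x + y)) dx ∧ dz + (3*y*z) dy ∧ dz.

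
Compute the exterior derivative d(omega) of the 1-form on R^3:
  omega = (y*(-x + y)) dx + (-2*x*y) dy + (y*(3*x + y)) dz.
d(omega) = (x - 4*y) dx ∧ dy + (3*y) dx ∧ dz + (3*x + 2*y) dy ∧ dz

For a 1-form omega = sum_i f_i dx_i, the exterior derivative is
  d(omega) = sum_{i < j} (∂f_j/∂x_i - ∂f_i/∂x_j) dx_i ∧ dx_j.
  coefficient of dx ∧ dy: ∂f_2/∂x - ∂f_1/∂y = ∂(-2*x*y)/∂x - ∂(y*(-x + y))/∂y = x - 4*y
  coefficient of dx ∧ dz: ∂f_3/∂x - ∂f_1/∂z = ∂(y*(3*x + y))/∂x - ∂(y*(-x + y))/∂z = 3*y
  coefficient of dy ∧ dz: ∂f_3/∂y - ∂f_2/∂z = ∂(y*(3*x + y))/∂y - ∂(-2*x*y)/∂z = 3*x + 2*y
Assembling: d(omega) = (x - 4*y) dx ∧ dy + (3*y) dx ∧ dz + (3*x + 2*y) dy ∧ dz.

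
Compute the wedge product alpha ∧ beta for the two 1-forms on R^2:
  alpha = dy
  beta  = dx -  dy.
alpha ∧ beta = (-1) dx ∧ dy

Distribute the wedge, using dx_i ∧ dx_j = -dx_j ∧ dx_i and dx_i ∧ dx_i = 0. For each pair (i, j) with i < j, the coefficient of dx_i ∧ dx_j in alpha ∧ beta is (alpha_i * beta_j - alpha_j * beta_i). Collecting: alpha ∧ beta = (-1) dx ∧ dy.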